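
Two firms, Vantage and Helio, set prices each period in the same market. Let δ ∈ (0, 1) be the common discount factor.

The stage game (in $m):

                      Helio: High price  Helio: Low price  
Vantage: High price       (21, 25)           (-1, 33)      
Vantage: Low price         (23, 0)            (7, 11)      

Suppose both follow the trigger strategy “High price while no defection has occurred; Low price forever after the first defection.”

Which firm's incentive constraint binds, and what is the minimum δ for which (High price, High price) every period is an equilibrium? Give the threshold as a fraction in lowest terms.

Helio; δ ≥ 4/11

Vantage: cooperation gives 21 each period; deviation gives 23 once then 7 forever.
  21/(1−δ) ≥ 23 + 7δ/(1−δ) ⇒ δ ≥ 2/16 = 1/8.
Helio: cooperation gives 25 each period; deviation gives 33 once then 11 forever.
  δ ≥ 8/22 = 4/11.
Both must hold, so the binding constraint is Helio's: δ ≥ 4/11.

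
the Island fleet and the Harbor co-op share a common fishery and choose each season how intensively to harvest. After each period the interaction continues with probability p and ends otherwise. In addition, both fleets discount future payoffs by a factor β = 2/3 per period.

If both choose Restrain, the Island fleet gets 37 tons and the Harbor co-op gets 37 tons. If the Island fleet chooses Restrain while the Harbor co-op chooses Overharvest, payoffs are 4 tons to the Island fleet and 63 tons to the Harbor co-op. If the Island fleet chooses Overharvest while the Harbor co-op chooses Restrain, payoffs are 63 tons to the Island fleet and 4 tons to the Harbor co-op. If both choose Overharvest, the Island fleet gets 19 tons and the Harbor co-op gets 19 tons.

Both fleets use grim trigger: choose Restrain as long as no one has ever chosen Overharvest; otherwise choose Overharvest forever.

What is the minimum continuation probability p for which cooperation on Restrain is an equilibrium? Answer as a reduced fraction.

39/44

With continuation probability p and discount β, the effective per-period discount factor is βp.
Grim-trigger IC: βp ≥ (63−37)/(63−19) = 13/22.
So p ≥ (13/22)/(2/3) = 39/44.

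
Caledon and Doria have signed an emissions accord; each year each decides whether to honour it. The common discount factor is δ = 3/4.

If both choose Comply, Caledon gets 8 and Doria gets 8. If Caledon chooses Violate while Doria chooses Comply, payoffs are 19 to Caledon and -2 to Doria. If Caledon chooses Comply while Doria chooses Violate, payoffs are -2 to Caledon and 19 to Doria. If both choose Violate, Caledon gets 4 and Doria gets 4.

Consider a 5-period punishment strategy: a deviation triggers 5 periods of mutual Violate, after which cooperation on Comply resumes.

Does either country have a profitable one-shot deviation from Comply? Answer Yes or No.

Yes

Comparing payoff streams over the 6 periods until play realigns: cooperate → 8(1+δ+…+δ^5); deviate → 19 + 4(δ+…+δ^5).
Cooperation is sustained iff (8−4)(δ+…+δ^5) ≥ 19−8.
δ+…+δ^5 = 3/4·(1−(3/4)^5)/(1−3/4) = 2.2881, and (19−8)/(8−4) = 2.7500.
2.2881 < 2.7500, so cooperation is not sustainable.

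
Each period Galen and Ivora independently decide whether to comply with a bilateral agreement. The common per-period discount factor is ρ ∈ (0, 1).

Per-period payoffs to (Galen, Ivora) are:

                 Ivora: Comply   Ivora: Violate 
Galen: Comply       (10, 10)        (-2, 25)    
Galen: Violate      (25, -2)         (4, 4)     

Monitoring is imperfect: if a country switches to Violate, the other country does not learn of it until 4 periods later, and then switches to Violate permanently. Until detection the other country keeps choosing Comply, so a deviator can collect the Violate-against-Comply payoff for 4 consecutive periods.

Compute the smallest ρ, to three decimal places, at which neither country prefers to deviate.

The best deviation is to choose Violate for all 4 undetected periods, earning 25 each, then 4 forever once detected.
Deviation value: 25(1−ρ^4)/(1−ρ) + 4ρ^4/(1−ρ); cooperation value: 10/(1−ρ).
IC: 10 ≥ 25(1−ρ^4) + 4ρ^4 = 25 − 21ρ^4.
So ρ^4 ≥ 15/21 = 5/7, giving ρ ≥ (5/7)^(1/4) ≈ 0.919.

0.919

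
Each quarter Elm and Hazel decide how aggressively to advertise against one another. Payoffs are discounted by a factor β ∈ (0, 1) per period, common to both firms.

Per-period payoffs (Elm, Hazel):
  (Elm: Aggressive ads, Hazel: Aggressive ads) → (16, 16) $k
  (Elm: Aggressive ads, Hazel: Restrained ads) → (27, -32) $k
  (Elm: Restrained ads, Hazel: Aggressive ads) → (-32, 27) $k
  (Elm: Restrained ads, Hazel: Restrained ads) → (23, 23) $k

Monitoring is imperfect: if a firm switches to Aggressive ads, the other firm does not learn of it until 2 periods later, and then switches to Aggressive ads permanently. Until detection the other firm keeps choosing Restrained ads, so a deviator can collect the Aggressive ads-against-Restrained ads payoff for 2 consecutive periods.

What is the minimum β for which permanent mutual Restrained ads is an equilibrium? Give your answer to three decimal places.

Deviating for the 2 undetected periods gains 27−23 = 4 per period over cooperation, then loses 23−16 = 7 per period forever once punishment starts.
Gain: 4(1 + β + … + β^1); loss: 7·β^2/(1−β).
No profitable deviation ⇔ 4(1−β^2) ≤ 7·β^2, i.e. β^2 ≥ 4/(4+7) = 4/11.
Hence β ≥ (4/11)^(1/2) ≈ 0.603.

0.603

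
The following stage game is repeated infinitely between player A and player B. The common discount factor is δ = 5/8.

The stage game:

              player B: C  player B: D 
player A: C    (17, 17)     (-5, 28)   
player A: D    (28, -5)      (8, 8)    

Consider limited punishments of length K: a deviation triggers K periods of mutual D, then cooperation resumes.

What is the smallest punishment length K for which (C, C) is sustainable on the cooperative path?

3

No profitable deviation requires (17−8)(δ+…+δ^K) ≥ 28−17, i.e. δ+…+δ^K ≥ 11/9 ≈ 1.2222.
With δ = 5/8, the partial sums are K=1: 0.6250, K=2: 1.0156, K=3: 1.2598.
K = 3 is the first length at which the sum reaches 1.2222.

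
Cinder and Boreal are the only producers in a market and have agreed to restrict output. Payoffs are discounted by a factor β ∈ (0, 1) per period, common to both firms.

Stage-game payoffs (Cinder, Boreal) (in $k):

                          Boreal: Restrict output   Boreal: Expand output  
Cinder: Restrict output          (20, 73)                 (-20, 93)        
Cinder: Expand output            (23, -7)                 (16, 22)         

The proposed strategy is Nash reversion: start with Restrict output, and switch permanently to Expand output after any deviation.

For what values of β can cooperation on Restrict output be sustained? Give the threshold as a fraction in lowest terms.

3/7

For Cinder: deviation gain 23−20 = 3, per-period punishment loss 20−16 = 4. IC gives β ≥ 3/7.
For Boreal: gain 20, loss 51 per period, so β ≥ 20/71.
The tighter constraint is Cinder's, so cooperation needs β ≥ 3/7.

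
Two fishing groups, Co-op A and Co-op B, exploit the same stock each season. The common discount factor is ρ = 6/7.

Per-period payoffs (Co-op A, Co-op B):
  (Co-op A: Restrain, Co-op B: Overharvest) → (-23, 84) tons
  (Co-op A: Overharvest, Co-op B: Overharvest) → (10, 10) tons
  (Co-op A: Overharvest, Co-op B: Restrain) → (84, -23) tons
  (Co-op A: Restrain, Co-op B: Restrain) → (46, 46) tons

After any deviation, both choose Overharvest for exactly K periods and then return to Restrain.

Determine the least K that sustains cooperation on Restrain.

2

Need Σ_{k=1}^{K} ρ^k ≥ (84−46)/(46−10) = 1.0556 at ρ = 6/7.
At K = 1 the sum is 0.8571 < 1.0556; at K = 2 it is 1.5918 ≥ 1.0556.
So the minimum punishment length is K = 2.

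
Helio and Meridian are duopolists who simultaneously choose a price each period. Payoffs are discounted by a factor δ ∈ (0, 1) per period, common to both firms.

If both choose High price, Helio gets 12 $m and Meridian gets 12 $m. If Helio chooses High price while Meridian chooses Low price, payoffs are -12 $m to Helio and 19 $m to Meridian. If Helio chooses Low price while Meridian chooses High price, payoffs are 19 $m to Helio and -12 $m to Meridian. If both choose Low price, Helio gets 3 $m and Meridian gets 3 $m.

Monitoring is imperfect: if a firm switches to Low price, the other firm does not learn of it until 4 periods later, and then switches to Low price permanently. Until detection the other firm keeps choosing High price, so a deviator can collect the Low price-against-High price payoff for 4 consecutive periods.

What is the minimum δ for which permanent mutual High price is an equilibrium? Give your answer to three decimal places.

0.813

Deviating for the 4 undetected periods gains 19−12 = 7 per period over cooperation, then loses 12−3 = 9 per period forever once punishment starts.
Gain: 7(1 + δ + … + δ^3); loss: 9·δ^4/(1−δ).
No profitable deviation ⇔ 7(1−δ^4) ≤ 9·δ^4, i.e. δ^4 ≥ 7/(7+9) = 7/16.
Hence δ ≥ (7/16)^(1/4) ≈ 0.813.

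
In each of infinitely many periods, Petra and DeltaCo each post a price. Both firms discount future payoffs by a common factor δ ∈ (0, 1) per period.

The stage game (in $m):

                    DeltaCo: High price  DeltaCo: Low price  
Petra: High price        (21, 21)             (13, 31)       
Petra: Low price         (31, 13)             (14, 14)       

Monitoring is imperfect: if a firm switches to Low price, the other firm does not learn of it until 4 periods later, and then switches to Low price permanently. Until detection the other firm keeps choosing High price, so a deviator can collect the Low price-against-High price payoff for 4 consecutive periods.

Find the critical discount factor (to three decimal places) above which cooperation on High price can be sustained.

The best deviation is to choose Low price for all 4 undetected periods, earning 31 each, then 14 forever once detected.
Deviation value: 31(1−δ^4)/(1−δ) + 14δ^4/(1−δ); cooperation value: 21/(1−δ).
IC: 21 ≥ 31(1−δ^4) + 14δ^4 = 31 − 17δ^4.
So δ^4 ≥ 10/17, giving δ ≥ (10/17)^(1/4) ≈ 0.876.

0.876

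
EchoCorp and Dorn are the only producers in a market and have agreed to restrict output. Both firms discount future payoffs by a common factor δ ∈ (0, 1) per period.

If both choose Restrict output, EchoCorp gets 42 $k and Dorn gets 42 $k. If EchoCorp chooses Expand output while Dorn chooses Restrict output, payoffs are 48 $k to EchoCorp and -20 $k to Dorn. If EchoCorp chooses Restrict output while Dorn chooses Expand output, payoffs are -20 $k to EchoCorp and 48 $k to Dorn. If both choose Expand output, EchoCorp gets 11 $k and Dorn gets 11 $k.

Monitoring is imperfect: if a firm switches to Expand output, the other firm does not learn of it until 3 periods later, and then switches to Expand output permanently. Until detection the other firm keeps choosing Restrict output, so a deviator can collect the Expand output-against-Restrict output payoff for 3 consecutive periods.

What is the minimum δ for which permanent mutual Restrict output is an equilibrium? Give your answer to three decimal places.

0.545

A deviator earns 48 for 3 periods, then 11 forever; cooperating earns 42 forever. Multiplying the IC by (1−δ):
42 ≥ 48(1−δ^3) + 11δ^3, so 37·δ^3 ≥ 6 and δ^3 ≥ 6/37.
δ ≥ (6/37)^(1/3) ≈ 0.545.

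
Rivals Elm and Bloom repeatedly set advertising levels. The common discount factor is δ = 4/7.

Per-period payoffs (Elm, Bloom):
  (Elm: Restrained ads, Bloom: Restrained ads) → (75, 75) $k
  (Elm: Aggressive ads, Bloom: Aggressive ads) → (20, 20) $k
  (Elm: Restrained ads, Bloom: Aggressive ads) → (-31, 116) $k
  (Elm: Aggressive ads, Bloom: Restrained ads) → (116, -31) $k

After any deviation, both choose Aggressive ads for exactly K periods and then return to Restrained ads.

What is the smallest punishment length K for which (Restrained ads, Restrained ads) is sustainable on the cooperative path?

2

Need Σ_{k=1}^{K} δ^k ≥ (116−75)/(75−20) = 0.7455 at δ = 4/7.
At K = 1 the sum is 0.5714 < 0.7455; at K = 2 it is 0.8980 ≥ 0.7455.
So the minimum punishment length is K = 2.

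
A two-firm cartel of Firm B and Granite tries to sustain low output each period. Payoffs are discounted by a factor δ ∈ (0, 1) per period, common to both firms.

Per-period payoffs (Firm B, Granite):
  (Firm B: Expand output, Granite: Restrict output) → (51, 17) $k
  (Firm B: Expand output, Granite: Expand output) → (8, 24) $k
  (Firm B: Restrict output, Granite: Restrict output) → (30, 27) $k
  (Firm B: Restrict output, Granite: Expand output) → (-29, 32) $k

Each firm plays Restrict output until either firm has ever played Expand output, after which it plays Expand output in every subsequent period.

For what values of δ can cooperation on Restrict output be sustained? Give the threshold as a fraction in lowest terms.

5/8

Firm B: cooperation gives 30 each period; deviation gives 51 once then 8 forever.
  30/(1−δ) ≥ 51 + 8δ/(1−δ) ⇒ δ ≥ 21/43.
Granite: cooperation gives 27 each period; deviation gives 32 once then 24 forever.
  δ ≥ 5/8.
Both must hold, so the binding constraint is Granite's: δ ≥ 5/8.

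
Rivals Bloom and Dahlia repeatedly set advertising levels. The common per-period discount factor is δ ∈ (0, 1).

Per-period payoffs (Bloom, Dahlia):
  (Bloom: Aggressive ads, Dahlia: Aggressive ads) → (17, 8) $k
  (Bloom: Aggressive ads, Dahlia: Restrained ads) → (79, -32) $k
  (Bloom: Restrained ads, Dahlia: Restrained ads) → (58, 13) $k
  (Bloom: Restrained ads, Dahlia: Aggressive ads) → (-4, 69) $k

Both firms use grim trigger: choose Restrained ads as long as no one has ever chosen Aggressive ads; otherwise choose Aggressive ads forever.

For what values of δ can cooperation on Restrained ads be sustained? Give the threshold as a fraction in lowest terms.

Bloom: cooperation gives 58 each period; deviation gives 79 once then 17 forever.
  58/(1−δ) ≥ 79 + 17δ/(1−δ) ⇒ δ ≥ 21/62.
Dahlia: cooperation gives 13 each period; deviation gives 69 once then 8 forever.
  δ ≥ 56/61.
Both must hold, so the binding constraint is Dahlia's: δ ≥ 56/61.

56/61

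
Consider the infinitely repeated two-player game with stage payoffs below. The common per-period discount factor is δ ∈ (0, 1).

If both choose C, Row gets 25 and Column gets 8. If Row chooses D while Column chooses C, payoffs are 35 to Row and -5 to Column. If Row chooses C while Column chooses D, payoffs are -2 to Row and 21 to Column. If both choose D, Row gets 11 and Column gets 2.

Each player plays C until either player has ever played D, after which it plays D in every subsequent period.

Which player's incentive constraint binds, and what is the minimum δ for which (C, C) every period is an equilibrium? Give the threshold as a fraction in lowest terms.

Column; δ ≥ 13/19

For Row: deviation gain 35−25 = 10, per-period punishment loss 25−11 = 14. IC gives δ ≥ 10/24 = 5/12.
For Column: gain 13, loss 6 per period, so δ ≥ 13/19.
The tighter constraint is Column's, so cooperation needs δ ≥ 13/19.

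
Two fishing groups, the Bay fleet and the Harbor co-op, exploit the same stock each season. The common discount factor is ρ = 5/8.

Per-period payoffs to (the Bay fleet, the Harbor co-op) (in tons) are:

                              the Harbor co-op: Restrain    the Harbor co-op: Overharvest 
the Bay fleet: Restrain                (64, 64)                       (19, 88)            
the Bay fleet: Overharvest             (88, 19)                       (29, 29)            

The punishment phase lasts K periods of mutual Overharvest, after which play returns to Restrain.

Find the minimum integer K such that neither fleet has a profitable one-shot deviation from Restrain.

Need Σ_{k=1}^{K} ρ^k ≥ (88−64)/(64−29) = 0.6857 at ρ = 5/8.
At K = 1 the sum is 0.6250 < 0.6857; at K = 2 it is 1.0156 ≥ 0.6857.
So the minimum punishment length is K = 2.

2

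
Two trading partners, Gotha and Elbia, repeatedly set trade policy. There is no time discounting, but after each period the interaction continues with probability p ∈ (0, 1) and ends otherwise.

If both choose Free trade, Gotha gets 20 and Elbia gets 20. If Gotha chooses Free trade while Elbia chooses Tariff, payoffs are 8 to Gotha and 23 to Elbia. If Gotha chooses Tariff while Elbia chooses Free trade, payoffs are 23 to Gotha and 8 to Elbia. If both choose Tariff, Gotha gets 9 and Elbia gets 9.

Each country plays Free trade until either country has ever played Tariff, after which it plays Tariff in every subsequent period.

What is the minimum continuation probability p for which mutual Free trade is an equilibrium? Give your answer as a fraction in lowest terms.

With no time discounting, the continuation probability p plays the role of the discount factor.
Grim-trigger IC: 20/(1−p) ≥ 23 + 9p/(1−p) ⇒ p ≥ (23−20)/(23−9) = 3/14.

3/14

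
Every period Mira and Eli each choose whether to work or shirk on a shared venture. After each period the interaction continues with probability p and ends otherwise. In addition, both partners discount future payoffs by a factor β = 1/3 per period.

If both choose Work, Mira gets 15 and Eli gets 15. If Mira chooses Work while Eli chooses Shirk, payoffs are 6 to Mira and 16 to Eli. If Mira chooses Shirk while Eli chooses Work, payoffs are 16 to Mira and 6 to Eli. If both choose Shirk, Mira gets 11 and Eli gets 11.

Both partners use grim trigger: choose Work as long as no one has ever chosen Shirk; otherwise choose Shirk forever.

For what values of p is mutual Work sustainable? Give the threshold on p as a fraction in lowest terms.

3/5

With continuation probability p and discount β, the effective per-period discount factor is βp.
Grim-trigger IC: βp ≥ (16−15)/(16−11) = 1/5.
So p ≥ (1/5)/(1/3) = 3/5.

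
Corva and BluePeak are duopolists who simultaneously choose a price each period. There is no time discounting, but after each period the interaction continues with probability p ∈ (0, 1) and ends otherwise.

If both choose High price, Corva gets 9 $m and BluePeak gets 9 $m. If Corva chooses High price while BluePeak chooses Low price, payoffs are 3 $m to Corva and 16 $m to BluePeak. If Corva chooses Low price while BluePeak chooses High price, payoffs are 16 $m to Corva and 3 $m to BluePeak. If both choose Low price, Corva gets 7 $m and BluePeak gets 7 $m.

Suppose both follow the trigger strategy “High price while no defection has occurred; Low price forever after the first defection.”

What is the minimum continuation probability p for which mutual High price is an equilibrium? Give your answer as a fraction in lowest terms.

Expected cooperation value is 9 + p·9 + p²·9 + … = 9/(1−p); deviation gives 16 + p·7/(1−p).
9 ≥ 16(1−p) + 7p ⇒ 9p ≥ 7 ⇒ p ≥ 7/9.

7/9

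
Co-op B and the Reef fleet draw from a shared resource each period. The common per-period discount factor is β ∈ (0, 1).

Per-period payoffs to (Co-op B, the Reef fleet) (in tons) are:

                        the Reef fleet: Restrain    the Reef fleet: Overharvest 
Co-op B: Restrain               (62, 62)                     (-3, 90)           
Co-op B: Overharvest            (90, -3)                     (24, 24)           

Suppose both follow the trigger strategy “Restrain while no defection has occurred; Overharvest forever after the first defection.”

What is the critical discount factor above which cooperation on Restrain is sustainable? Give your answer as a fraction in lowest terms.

14/33

Cooperation forever yields 62 each period: 62/(1−β).
Deviating yields 90 once, then 24 forever: 90 + 24β/(1−β).
No profitable deviation requires 62/(1−β) ≥ 90 + 24β/(1−β).
Multiplying by (1−β): 62 ≥ 90(1−β) + 24β = 90 − 66β.
So 66β ≥ 28, i.e. β ≥ 28/66 = 14/33.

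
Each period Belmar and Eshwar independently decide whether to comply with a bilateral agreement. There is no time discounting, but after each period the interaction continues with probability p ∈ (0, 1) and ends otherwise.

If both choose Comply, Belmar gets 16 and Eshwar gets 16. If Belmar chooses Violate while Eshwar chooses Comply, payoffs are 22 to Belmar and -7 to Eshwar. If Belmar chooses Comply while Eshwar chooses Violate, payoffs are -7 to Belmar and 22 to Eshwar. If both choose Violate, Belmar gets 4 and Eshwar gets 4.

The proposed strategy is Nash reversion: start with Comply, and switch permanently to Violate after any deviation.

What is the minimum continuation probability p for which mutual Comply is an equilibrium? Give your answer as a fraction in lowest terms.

With no time discounting, the continuation probability p plays the role of the discount factor.
Grim-trigger IC: 16/(1−p) ≥ 22 + 4p/(1−p) ⇒ p ≥ (22−16)/(22−4) = 1/3.

1/3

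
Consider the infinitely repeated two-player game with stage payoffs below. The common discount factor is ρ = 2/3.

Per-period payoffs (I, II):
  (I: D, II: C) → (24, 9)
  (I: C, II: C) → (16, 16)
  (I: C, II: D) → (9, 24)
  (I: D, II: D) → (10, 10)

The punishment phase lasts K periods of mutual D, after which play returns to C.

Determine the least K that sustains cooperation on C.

3

IC: ρ(1−ρ^K)/(1−ρ) ≥ (24−16)/(16−10) = 4/3.
With ρ = 2/3: need 1 − ρ^K ≥ 4/3·(1−2/3)/(2/3), i.e. ρ^K ≤ 0.3333.
Since (2/3)^2 = 0.4444 and (2/3)^3 = 0.2963, the smallest such K is 3.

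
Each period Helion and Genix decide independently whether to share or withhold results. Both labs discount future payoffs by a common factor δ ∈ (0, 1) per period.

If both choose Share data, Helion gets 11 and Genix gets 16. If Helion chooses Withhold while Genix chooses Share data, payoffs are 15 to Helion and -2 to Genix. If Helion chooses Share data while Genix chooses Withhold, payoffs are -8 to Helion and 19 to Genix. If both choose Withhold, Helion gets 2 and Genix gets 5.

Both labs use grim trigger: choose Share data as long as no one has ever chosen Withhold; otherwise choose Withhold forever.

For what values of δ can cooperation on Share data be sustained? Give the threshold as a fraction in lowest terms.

Helion: cooperation gives 11 each period; deviation gives 15 once then 2 forever.
  11/(1−δ) ≥ 15 + 2δ/(1−δ) ⇒ δ ≥ 4/13.
Genix: cooperation gives 16 each period; deviation gives 19 once then 5 forever.
  δ ≥ 3/14.
Both must hold, so the binding constraint is Helion's: δ ≥ 4/13.

4/13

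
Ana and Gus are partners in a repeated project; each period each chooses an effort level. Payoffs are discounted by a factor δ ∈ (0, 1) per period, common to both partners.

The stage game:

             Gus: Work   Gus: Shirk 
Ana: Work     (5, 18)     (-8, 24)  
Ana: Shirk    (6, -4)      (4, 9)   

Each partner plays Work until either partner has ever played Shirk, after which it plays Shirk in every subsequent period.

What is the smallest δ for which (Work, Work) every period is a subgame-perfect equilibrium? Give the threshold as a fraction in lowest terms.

Ana's threshold: (6−5)/(6−4) = 1/2.
Gus's threshold: (24−18)/(24−9) = 2/5.
1/2 > 2/5, so Ana binds and δ* = 1/2.

1/2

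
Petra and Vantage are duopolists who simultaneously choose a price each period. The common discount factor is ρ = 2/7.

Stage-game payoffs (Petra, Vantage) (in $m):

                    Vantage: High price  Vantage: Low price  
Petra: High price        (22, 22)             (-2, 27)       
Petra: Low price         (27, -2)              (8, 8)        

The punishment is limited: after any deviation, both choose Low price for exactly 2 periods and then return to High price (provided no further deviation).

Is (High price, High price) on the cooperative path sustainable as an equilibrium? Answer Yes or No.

Comparing payoff streams over the 3 periods until play realigns: cooperate → 22(1+ρ+…+ρ^2); deviate → 27 + 8(ρ+…+ρ^2).
Cooperation is sustained iff (22−8)(ρ+…+ρ^2) ≥ 27−22.
ρ+…+ρ^2 = 2/7·(1−(2/7)^2)/(1−2/7) = 0.3673, and (27−22)/(22−8) = 0.3571.
0.3673 ≥ 0.3571, so cooperation is sustainable.

Yes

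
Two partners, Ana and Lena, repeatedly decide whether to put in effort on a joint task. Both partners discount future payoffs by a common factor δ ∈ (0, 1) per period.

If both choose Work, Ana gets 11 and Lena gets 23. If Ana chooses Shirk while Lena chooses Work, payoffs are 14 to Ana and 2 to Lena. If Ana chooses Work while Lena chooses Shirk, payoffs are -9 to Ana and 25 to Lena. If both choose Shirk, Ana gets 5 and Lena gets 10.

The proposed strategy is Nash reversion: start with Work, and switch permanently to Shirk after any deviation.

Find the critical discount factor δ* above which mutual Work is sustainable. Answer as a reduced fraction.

1/3

For Ana: deviation gain 14−11 = 3, per-period punishment loss 11−5 = 6. IC gives δ ≥ 3/9 = 1/3.
For Lena: gain 2, loss 13 per period, so δ ≥ 2/15.
The tighter constraint is Ana's, so cooperation needs δ ≥ 1/3.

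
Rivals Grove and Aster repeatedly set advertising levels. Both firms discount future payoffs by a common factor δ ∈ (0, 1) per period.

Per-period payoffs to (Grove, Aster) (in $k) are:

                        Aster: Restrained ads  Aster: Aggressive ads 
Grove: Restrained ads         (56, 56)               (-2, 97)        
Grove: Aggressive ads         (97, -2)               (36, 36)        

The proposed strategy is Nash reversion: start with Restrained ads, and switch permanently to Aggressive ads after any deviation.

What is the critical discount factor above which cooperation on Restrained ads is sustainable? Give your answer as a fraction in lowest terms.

One-period gain from deviating is 97 − 56 = 41. The loss is 56 − 36 = 20 in every subsequent period, with present value 20·δ/(1−δ).
Deviation is unprofitable when 20·δ/(1−δ) ≥ 41, i.e. δ/(1−δ) ≥ 41/20.
Equivalently δ ≥ 41/(41+20) = 41/61.

41/61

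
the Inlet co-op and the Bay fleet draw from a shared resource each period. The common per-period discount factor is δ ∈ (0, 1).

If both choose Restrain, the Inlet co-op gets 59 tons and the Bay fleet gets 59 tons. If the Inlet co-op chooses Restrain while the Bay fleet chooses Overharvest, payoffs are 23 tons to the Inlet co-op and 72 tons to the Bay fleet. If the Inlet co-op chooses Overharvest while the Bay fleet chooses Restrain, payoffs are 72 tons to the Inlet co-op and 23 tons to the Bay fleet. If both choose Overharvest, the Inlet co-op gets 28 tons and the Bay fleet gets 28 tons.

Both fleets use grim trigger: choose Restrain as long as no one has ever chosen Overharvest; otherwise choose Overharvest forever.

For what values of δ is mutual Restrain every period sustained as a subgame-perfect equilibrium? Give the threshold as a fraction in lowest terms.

Cooperation forever yields 59 each period: 59/(1−δ).
Deviating yields 72 once, then 28 forever: 72 + 28δ/(1−δ).
No profitable deviation requires 59/(1−δ) ≥ 72 + 28δ/(1−δ).
Multiplying by (1−δ): 59 ≥ 72(1−δ) + 28δ = 72 − 44δ.
So 44δ ≥ 13, i.e. δ ≥ 13/44.

13/44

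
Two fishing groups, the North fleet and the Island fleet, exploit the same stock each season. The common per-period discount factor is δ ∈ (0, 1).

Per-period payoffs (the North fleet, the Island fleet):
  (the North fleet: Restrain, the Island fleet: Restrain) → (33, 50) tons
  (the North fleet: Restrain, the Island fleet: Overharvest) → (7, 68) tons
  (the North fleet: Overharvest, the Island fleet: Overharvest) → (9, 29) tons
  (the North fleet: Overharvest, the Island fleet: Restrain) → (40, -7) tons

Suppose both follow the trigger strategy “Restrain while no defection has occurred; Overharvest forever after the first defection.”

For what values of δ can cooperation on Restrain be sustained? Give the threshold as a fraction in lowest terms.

the North fleet's threshold: (40−33)/(40−9) = 7/31.
the Island fleet's threshold: (68−50)/(68−29) = 6/13.
7/31 < 6/13, so the Island fleet binds and δ* = 6/13.

6/13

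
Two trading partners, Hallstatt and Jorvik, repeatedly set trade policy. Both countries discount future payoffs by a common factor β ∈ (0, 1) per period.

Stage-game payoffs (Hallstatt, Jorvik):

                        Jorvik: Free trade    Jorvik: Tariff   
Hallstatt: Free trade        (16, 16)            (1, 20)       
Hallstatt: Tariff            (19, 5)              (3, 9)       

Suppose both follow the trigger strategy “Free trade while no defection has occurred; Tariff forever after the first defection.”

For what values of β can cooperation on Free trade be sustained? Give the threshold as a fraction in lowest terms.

4/11

For Hallstatt: deviation gain 19−16 = 3, per-period punishment loss 16−3 = 13. IC gives β ≥ 3/16.
For Jorvik: gain 4, loss 7 per period, so β ≥ 4/11.
The tighter constraint is Jorvik's, so cooperation needs β ≥ 4/11.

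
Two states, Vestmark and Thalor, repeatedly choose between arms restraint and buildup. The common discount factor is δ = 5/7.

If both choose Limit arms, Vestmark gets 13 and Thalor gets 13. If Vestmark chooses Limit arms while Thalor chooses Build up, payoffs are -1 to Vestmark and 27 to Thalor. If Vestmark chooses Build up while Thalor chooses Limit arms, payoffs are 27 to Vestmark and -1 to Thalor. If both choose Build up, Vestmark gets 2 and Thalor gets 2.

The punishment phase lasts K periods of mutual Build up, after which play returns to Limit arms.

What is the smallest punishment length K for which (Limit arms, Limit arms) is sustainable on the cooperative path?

IC: δ(1−δ^K)/(1−δ) ≥ (27−13)/(13−2) = 14/11.
With δ = 5/7: need 1 − δ^K ≥ 14/11·(1−5/7)/(5/7), i.e. δ^K ≤ 0.4909.
Since (5/7)^2 = 0.5102 and (5/7)^3 = 0.3644, the smallest such K is 3.

3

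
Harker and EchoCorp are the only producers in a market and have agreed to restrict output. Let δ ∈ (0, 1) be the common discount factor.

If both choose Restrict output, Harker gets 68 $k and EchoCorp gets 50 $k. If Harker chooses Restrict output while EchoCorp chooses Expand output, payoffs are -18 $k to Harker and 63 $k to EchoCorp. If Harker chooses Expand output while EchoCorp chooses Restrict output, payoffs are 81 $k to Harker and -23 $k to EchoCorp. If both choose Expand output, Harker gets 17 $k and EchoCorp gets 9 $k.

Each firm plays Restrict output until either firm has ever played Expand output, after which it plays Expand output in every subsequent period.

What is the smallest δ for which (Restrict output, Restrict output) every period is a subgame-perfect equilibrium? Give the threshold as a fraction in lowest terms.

Harker's threshold: (81−68)/(81−17) = 13/64.
EchoCorp's threshold: (63−50)/(63−9) = 13/54.
13/64 < 13/54, so EchoCorp binds and δ* = 13/54.

13/54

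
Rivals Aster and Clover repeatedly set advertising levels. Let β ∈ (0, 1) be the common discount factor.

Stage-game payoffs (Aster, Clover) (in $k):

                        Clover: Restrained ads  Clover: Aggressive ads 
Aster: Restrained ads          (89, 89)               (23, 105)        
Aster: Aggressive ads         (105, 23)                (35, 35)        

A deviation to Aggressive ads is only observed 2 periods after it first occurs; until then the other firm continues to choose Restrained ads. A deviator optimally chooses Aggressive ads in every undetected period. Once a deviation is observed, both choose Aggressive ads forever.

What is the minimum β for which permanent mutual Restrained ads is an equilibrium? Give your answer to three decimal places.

The best deviation is to choose Aggressive ads for all 2 undetected periods, earning 105 each, then 35 forever once detected.
Deviation value: 105(1−β^2)/(1−β) + 35β^2/(1−β); cooperation value: 89/(1−β).
IC: 89 ≥ 105(1−β^2) + 35β^2 = 105 − 70β^2.
So β^2 ≥ 16/70 = 8/35, giving β ≥ (8/35)^(1/2) ≈ 0.478.

0.478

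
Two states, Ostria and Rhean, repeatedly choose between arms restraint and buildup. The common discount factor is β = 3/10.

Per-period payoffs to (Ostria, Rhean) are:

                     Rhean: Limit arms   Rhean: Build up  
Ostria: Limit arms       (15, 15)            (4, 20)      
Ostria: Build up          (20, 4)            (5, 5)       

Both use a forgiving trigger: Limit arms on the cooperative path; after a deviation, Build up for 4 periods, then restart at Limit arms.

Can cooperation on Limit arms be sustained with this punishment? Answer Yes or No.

No

IC: β+…+β^4 ≥ (20−15)/(15−5) = 1/2.
At β = 3/10: partial sum = 0.4251 < 0.5000. Cooperation not sustainable.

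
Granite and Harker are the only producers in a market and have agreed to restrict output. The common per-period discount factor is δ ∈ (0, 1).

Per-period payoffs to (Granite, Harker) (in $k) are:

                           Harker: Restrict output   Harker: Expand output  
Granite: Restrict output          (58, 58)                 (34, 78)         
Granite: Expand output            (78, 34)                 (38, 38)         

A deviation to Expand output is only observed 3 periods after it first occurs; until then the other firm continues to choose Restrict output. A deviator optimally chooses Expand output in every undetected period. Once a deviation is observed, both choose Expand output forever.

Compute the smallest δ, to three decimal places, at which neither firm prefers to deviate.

The best deviation is to choose Expand output for all 3 undetected periods, earning 78 each, then 38 forever once detected.
Deviation value: 78(1−δ^3)/(1−δ) + 38δ^3/(1−δ); cooperation value: 58/(1−δ).
IC: 58 ≥ 78(1−δ^3) + 38δ^3 = 78 − 40δ^3.
So δ^3 ≥ 20/40 = 1/2, giving δ ≥ (1/2)^(1/3) ≈ 0.794.

0.794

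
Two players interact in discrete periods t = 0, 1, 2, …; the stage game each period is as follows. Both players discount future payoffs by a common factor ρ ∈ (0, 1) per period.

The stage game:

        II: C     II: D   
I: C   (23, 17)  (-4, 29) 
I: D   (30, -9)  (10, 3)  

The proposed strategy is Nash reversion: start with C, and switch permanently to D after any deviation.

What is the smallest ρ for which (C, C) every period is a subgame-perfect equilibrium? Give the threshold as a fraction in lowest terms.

6/13

For I: deviation gain 30−23 = 7, per-period punishment loss 23−10 = 13. IC gives ρ ≥ 7/20.
For II: gain 12, loss 14 per period, so ρ ≥ 12/26 = 6/13.
The tighter constraint is II's, so cooperation needs ρ ≥ 6/13.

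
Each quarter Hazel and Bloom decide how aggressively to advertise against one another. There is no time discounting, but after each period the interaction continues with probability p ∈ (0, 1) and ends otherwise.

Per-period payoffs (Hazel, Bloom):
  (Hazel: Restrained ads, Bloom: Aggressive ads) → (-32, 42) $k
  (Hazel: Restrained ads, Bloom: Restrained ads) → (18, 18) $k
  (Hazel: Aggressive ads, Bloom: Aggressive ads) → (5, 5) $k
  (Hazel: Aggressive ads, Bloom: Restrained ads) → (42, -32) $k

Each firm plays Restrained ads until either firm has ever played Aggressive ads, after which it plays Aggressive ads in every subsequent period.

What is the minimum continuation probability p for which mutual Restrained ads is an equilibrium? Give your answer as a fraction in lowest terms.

24/37

With no time discounting, the continuation probability p plays the role of the discount factor.
Grim-trigger IC: 18/(1−p) ≥ 42 + 5p/(1−p) ⇒ p ≥ (42−18)/(42−5) = 24/37.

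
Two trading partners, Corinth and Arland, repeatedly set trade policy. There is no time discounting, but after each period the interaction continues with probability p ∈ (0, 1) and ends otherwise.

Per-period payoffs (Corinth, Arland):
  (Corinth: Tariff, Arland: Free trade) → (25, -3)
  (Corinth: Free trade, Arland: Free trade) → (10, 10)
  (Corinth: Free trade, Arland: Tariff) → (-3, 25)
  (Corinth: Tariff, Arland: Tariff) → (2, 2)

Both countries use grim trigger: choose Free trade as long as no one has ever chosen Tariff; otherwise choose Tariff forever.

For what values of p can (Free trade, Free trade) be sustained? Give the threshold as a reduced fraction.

Expected cooperation value is 10 + p·10 + p²·10 + … = 10/(1−p); deviation gives 25 + p·2/(1−p).
10 ≥ 25(1−p) + 2p ⇒ 23p ≥ 15 ⇒ p ≥ 15/23.

15/23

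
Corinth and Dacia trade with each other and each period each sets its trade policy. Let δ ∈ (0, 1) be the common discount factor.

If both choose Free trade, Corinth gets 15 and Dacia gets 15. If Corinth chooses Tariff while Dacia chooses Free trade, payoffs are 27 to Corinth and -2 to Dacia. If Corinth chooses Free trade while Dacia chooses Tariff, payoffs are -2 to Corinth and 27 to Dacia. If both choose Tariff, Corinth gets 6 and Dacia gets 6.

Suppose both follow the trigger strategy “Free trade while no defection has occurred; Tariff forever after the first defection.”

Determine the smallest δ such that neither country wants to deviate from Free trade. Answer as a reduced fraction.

One-period gain from deviating is 27 − 15 = 12. The loss is 15 − 6 = 9 in every subsequent period, with present value 9·δ/(1−δ).
Deviation is unprofitable when 9·δ/(1−δ) ≥ 12, i.e. δ/(1−δ) ≥ 4/3.
Equivalently δ ≥ 12/(12+9) = 4/7.

4/7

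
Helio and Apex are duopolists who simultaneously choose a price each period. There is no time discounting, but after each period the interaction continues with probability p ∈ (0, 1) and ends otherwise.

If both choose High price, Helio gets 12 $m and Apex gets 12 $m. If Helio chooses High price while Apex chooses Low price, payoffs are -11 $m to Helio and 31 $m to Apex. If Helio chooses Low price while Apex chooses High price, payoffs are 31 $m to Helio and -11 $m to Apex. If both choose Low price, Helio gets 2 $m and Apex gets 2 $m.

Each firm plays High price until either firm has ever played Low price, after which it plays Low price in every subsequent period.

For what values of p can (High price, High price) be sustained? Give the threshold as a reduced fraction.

Expected cooperation value is 12 + p·12 + p²·12 + … = 12/(1−p); deviation gives 31 + p·2/(1−p).
12 ≥ 31(1−p) + 2p ⇒ 29p ≥ 19 ⇒ p ≥ 19/29.

19/29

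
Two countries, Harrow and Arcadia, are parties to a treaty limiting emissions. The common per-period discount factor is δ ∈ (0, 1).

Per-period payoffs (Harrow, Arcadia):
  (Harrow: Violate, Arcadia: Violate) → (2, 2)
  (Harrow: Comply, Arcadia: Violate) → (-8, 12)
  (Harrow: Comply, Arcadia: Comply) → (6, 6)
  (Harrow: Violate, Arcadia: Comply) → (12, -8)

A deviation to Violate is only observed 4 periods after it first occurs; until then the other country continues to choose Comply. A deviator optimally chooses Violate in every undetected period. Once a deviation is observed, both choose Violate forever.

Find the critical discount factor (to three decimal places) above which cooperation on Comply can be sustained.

0.880

Deviating for the 4 undetected periods gains 12−6 = 6 per period over cooperation, then loses 6−2 = 4 per period forever once punishment starts.
Gain: 6(1 + δ + … + δ^3); loss: 4·δ^4/(1−δ).
No profitable deviation ⇔ 6(1−δ^4) ≤ 4·δ^4, i.e. δ^4 ≥ 6/(6+4) = 3/5.
Hence δ ≥ (3/5)^(1/4) ≈ 0.880.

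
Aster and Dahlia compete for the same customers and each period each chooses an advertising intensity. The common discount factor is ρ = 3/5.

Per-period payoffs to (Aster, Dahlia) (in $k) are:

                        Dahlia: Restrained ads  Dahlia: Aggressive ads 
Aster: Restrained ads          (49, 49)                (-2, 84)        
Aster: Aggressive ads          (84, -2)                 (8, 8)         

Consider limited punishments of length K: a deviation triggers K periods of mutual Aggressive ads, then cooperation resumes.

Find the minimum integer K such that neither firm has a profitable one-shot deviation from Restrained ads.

No profitable deviation requires (49−8)(ρ+…+ρ^K) ≥ 84−49, i.e. ρ+…+ρ^K ≥ 35/41 ≈ 0.8537.
With ρ = 3/5, the partial sums are K=1: 0.6000, K=2: 0.9600.
K = 2 is the first length at which the sum reaches 0.8537.

2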